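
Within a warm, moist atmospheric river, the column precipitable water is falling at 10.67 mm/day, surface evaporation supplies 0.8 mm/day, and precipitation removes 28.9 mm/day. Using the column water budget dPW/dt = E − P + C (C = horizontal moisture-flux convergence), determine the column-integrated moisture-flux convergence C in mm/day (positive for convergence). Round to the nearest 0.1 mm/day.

dPW/dt = -10.67 mm/day.
C = dPW/dt − E + P = (-10.67) − 0.8 + 28.9 = 17.4 mm/day.

C ≈ 17.4 mm/day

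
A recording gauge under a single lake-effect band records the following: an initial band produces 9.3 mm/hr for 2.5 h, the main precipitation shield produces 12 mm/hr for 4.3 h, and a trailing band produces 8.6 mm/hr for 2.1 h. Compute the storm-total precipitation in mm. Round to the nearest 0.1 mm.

Total = Σ Rᵢ Δtᵢ = 9.3 × 2.5 + 12 × 4.3 + 8.6 × 2.1
      = 23.25 + 51.6 + 18.06 = 92.9 mm.

total ≈ 92.9 mm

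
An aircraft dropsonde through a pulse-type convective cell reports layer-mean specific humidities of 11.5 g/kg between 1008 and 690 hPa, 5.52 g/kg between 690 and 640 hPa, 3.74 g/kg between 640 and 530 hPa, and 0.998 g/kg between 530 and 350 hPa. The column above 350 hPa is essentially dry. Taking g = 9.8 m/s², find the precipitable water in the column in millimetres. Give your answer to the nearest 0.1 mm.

PW ≈ 46.2 mm

Precipitable water is the column-integrated vapour mass per unit area: PW = (1/g) Σ q̄ Δp, with q in kg/kg and Δp in Pa (1 kg/m² of water = 1 mm).
Layer 1008–690 hPa: Δp = 318 hPa = 31800 Pa, q̄ = 0.0115 kg/kg → 0.0115 × 31800 / 9.8 = 37.32 mm
Layer 690–640 hPa: Δp = 50 hPa = 5000 Pa, q̄ = 0.00552 kg/kg → 0.00552 × 5000 / 9.8 = 2.82 mm
Layer 640–530 hPa: Δp = 110 hPa = 11000 Pa, q̄ = 0.00374 kg/kg → 0.00374 × 11000 / 9.8 = 4.20 mm
Layer 530–350 hPa: Δp = 180 hPa = 18000 Pa, q̄ = 0.000998 kg/kg → 0.000998 × 18000 / 9.8 = 1.83 mm
PW = 37.32 + 2.82 + 4.20 + 1.83 = 46.17 ≈ 46.2 mm.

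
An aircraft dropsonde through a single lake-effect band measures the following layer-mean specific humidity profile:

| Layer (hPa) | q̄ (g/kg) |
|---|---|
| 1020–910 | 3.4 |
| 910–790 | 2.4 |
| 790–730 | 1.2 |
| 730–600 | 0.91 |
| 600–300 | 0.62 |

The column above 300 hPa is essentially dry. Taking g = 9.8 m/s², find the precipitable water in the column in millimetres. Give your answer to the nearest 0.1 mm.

Precipitable water is the column-integrated vapour mass per unit area: PW = (1/g) Σ q̄ Δp, with q in kg/kg and Δp in Pa (1 kg/m² of water = 1 mm).
Layer 1020–910 hPa: Δp = 110 hPa = 11000 Pa, q̄ = 0.0034 kg/kg → 0.0034 × 11000 / 9.8 = 3.82 mm
Layer 910–790 hPa: Δp = 120 hPa = 12000 Pa, q̄ = 0.0024 kg/kg → 0.0024 × 12000 / 9.8 = 2.94 mm
Layer 790–730 hPa: Δp = 60 hPa = 6000 Pa, q̄ = 0.0012 kg/kg → 0.0012 × 6000 / 9.8 = 0.73 mm
Layer 730–600 hPa: Δp = 130 hPa = 13000 Pa, q̄ = 0.00091 kg/kg → 0.00091 × 13000 / 9.8 = 1.21 mm
Layer 600–300 hPa: Δp = 300 hPa = 30000 Pa, q̄ = 0.00062 kg/kg → 0.00062 × 30000 / 9.8 = 1.90 mm
PW = 3.82 + 2.94 + 0.73 + 1.21 + 1.90 = 10.60 ≈ 10.6 mm.

PW ≈ 10.6 mm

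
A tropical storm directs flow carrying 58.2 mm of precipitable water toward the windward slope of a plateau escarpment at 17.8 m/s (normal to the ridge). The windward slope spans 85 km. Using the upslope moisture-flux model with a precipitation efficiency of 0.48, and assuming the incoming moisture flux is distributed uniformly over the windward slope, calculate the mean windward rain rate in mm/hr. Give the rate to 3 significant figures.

R ≈ 21.1 mm/hr

Incoming column moisture flux per unit ridge length: F = V × PW = 17.8 × 58.2 = 1035.96 mm·m/s.
Spread over the 85 km slope with efficiency ε = 0.48: R = ε·F/W = 0.48 × 1035.96 / 85000 m = 5.850e-03 mm/s.
R = 5.850e-03 × 3600 = 21.1 mm/hr.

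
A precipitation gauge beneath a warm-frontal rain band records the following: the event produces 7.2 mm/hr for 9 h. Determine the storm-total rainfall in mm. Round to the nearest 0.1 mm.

Total = Σ Rᵢ Δtᵢ = 7.2 × 9
      = 64.8 = 64.8 mm.

total ≈ 64.8 mm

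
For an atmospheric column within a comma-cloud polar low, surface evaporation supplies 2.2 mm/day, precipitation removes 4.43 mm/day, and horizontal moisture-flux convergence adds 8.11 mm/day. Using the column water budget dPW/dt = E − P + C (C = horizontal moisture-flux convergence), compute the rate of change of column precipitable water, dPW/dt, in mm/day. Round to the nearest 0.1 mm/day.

dPW/dt = E − P + C = 2.2 − 4.43 + (8.11) = 5.9 mm/day.

dPW/dt ≈ 5.9 mm/day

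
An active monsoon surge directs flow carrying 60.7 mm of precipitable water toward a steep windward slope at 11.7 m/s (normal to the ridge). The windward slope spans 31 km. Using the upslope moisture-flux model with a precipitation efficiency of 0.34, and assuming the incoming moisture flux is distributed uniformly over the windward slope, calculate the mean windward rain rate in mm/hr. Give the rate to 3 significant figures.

Incoming column moisture flux per unit ridge length: F = V × PW = 11.7 × 60.7 = 710.19 mm·m/s.
Spread over the 31 km slope with efficiency ε = 0.34: R = ε·F/W = 0.34 × 710.19 / 31000 m = 7.789e-03 mm/s.
R = 7.789e-03 × 3600 = 28.0 mm/hr.

R ≈ 28.0 mm/hr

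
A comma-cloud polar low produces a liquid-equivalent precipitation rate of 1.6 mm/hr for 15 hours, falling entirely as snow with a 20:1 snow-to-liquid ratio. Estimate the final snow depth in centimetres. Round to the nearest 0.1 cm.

snow depth ≈ 48.0 cm

Liquid-equivalent depth = 1.6 × 15 = 24 mm.
Snow depth = 24 mm × 20 = 480 mm = 48.0 cm.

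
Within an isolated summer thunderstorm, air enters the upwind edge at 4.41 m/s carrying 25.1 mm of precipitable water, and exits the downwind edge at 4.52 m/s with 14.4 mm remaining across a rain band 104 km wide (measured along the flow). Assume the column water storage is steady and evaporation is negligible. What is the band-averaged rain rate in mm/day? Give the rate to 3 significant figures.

Column moisture flux per unit crosswind length is F = V × PW.
Inflow: F_in = 4.41 × 25.1 = 110.691 mm·m/s
Outflow: F_out = 4.52 × 14.4 = 65.088 mm·m/s
Steady-state rate R = (F_in − F_out)/L = (110.691 − 65.088) / 104000 m = 4.385e-04 mm/s.
R = 4.385e-04 × 3600 × 24 = 37.9 mm/day.

R ≈ 37.9 mm/day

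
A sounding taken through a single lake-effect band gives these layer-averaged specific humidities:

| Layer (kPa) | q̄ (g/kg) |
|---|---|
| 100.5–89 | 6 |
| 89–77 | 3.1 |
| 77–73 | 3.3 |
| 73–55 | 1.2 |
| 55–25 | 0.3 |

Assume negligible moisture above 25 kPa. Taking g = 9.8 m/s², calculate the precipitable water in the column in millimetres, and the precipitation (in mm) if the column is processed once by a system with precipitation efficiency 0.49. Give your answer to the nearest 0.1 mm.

PW ≈ 15.3 mm; precipitation ≈ 7.5 mm

Precipitable water is the column-integrated vapour mass per unit area: PW = (1/g) Σ q̄ Δp, with q in kg/kg and Δp in Pa (1 kg/m² of water = 1 mm).
Layer 100.5–89 kPa: Δp = 115 hPa = 11500 Pa, q̄ = 0.006 kg/kg → 0.006 × 11500 / 9.8 = 7.04 mm
Layer 89–77 kPa: Δp = 120 hPa = 12000 Pa, q̄ = 0.0031 kg/kg → 0.0031 × 12000 / 9.8 = 3.80 mm
Layer 77–73 kPa: Δp = 40 hPa = 4000 Pa, q̄ = 0.0033 kg/kg → 0.0033 × 4000 / 9.8 = 1.35 mm
Layer 73–55 kPa: Δp = 180 hPa = 18000 Pa, q̄ = 0.0012 kg/kg → 0.0012 × 18000 / 9.8 = 2.20 mm
Layer 55–25 kPa: Δp = 300 hPa = 30000 Pa, q̄ = 0.0003 kg/kg → 0.0003 × 30000 / 9.8 = 0.92 mm
PW = 7.04 + 3.80 + 1.35 + 2.20 + 0.92 = 15.31 ≈ 15.3 mm.
Precipitation = ε × PW = 0.49 × 15.3 = 7.5 mm.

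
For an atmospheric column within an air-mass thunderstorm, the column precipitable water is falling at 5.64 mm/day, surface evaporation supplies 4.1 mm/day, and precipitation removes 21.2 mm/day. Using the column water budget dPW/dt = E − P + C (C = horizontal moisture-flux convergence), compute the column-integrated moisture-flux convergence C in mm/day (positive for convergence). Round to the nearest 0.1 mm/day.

C ≈ 11.5 mm/day

dPW/dt = -5.64 mm/day.
C = dPW/dt − E + P = (-5.64) − 4.1 + 21.2 = 11.5 mm/day.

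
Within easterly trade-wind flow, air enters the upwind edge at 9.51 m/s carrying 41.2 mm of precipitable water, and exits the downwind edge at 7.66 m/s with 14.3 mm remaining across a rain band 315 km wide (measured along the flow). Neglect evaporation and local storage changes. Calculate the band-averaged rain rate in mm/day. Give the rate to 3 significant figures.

R ≈ 77.4 mm/day

Column moisture flux per unit crosswind length is F = V × PW.
Inflow: F_in = 9.51 × 41.2 = 391.812 mm·m/s
Outflow: F_out = 7.66 × 14.3 = 109.538 mm·m/s
Steady-state rate R = (F_in − F_out)/L = (391.812 − 109.538) / 315000 m = 8.961e-04 mm/s.
R = 8.961e-04 × 3600 × 24 = 77.4 mm/day.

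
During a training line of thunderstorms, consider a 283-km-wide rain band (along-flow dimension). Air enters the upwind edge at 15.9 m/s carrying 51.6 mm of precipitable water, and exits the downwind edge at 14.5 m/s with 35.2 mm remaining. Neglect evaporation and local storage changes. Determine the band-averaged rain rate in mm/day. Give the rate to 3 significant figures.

Column moisture flux per unit crosswind length is F = V × PW.
Inflow: F_in = 15.9 × 51.6 = 820.44 mm·m/s
Outflow: F_out = 14.5 × 35.2 = 510.4 mm·m/s
Steady-state rate R = (F_in − F_out)/L = (820.44 − 510.4) / 283000 m = 1.096e-03 mm/s.
R = 1.096e-03 × 3600 × 24 = 94.7 mm/day.

R ≈ 94.7 mm/day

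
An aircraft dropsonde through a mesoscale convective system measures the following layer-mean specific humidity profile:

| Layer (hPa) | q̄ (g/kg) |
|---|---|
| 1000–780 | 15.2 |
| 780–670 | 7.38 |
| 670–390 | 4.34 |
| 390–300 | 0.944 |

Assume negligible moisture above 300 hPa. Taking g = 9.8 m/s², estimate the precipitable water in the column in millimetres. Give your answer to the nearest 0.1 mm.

PW ≈ 55.7 mm

Precipitable water is the column-integrated vapour mass per unit area: PW = (1/g) Σ q̄ Δp, with q in kg/kg and Δp in Pa (1 kg/m² of water = 1 mm).
Layer 1000–780 hPa: Δp = 220 hPa = 22000 Pa, q̄ = 0.0152 kg/kg → 0.0152 × 22000 / 9.8 = 34.12 mm
Layer 780–670 hPa: Δp = 110 hPa = 11000 Pa, q̄ = 0.00738 kg/kg → 0.00738 × 11000 / 9.8 = 8.28 mm
Layer 670–390 hPa: Δp = 280 hPa = 28000 Pa, q̄ = 0.00434 kg/kg → 0.00434 × 28000 / 9.8 = 12.40 mm
Layer 390–300 hPa: Δp = 90 hPa = 9000 Pa, q̄ = 0.000944 kg/kg → 0.000944 × 9000 / 9.8 = 0.87 mm
PW = 34.12 + 8.28 + 12.40 + 0.87 = 55.67 ≈ 55.7 mm.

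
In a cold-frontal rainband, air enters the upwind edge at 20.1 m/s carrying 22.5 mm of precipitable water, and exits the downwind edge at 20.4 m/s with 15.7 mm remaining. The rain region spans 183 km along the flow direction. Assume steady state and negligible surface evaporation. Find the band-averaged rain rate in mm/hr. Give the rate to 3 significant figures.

R ≈ 2.60 mm/hr

Column moisture flux per unit crosswind length is F = V × PW.
Inflow: F_in = 20.1 × 22.5 = 452.25 mm·m/s
Outflow: F_out = 20.4 × 15.7 = 320.28 mm·m/s
Steady-state rate R = (F_in − F_out)/L = (452.25 − 320.28) / 183000 m = 7.211e-04 mm/s.
R = 7.211e-04 × 3600 = 2.60 mm/hr.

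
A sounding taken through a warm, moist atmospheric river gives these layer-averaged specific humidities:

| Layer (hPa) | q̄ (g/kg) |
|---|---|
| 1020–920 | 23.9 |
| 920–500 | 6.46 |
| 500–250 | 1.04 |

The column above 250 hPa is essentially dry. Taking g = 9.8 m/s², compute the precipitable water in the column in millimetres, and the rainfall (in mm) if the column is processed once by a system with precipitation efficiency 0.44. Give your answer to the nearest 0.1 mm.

Precipitable water is the column-integrated vapour mass per unit area: PW = (1/g) Σ q̄ Δp, with q in kg/kg and Δp in Pa (1 kg/m² of water = 1 mm).
Layer 1020–920 hPa: Δp = 100 hPa = 10000 Pa, q̄ = 0.0239 kg/kg → 0.0239 × 10000 / 9.8 = 24.39 mm
Layer 920–500 hPa: Δp = 420 hPa = 42000 Pa, q̄ = 0.00646 kg/kg → 0.00646 × 42000 / 9.8 = 27.69 mm
Layer 500–250 hPa: Δp = 250 hPa = 25000 Pa, q̄ = 0.00104 kg/kg → 0.00104 × 25000 / 9.8 = 2.65 mm
PW = 24.39 + 27.69 + 2.65 = 54.73 ≈ 54.7 mm.
Rainfall = ε × PW = 0.44 × 54.7 = 24.1 mm.

PW ≈ 54.7 mm; rainfall ≈ 24.1 mm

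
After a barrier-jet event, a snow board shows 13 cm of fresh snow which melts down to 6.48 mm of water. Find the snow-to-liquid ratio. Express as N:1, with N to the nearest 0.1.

ratio ≈ 20.1

Ratio = snow depth / SWE = 130 mm / 6.48 mm = 20.1, i.e. 20.1:1.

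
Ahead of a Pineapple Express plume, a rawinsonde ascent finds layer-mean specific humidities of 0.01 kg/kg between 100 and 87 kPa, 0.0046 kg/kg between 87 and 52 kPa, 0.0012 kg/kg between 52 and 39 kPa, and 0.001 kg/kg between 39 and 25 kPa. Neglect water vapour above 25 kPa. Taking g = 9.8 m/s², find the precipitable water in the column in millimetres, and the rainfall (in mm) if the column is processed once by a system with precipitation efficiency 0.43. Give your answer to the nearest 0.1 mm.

PW ≈ 32.7 mm; rainfall ≈ 14.1 mm

Precipitable water is the column-integrated vapour mass per unit area: PW = (1/g) Σ q̄ Δp, with q in kg/kg and Δp in Pa (1 kg/m² of water = 1 mm).
Layer 100–87 kPa: Δp = 130 hPa = 13000 Pa, q̄ = 0.01 kg/kg → 0.01 × 13000 / 9.8 = 13.27 mm
Layer 87–52 kPa: Δp = 350 hPa = 35000 Pa, q̄ = 0.0046 kg/kg → 0.0046 × 35000 / 9.8 = 16.43 mm
Layer 52–39 kPa: Δp = 130 hPa = 13000 Pa, q̄ = 0.0012 kg/kg → 0.0012 × 13000 / 9.8 = 1.59 mm
Layer 39–25 kPa: Δp = 140 hPa = 14000 Pa, q̄ = 0.001 kg/kg → 0.001 × 14000 / 9.8 = 1.43 mm
PW = 13.27 + 16.43 + 1.59 + 1.43 = 32.72 ≈ 32.7 mm.
Rainfall = ε × PW = 0.43 × 32.7 = 14.1 mm.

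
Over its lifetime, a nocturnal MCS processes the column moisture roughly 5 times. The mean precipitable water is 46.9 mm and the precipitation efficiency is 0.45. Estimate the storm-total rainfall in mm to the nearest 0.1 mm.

rainfall ≈ 105.5 mm

Each cycle deposits ε × PW = 0.45 × 46.9 = 21.105 mm.
Over 5 cycles: 5 × 21.105 = 105.5 mm.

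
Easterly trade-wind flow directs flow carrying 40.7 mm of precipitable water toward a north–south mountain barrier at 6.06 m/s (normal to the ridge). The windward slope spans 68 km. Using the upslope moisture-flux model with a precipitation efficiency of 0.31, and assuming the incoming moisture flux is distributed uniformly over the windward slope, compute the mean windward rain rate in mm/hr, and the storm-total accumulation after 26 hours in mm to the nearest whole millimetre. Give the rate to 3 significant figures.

R ≈ 4.05 mm/hr; total ≈ 105 mm

Incoming column moisture flux per unit ridge length: F = V × PW = 6.06 × 40.7 = 246.642 mm·m/s.
Spread over the 68 km slope with efficiency ε = 0.31: R = ε·F/W = 0.31 × 246.642 / 68000 m = 1.124e-03 mm/s.
R = 1.124e-03 × 3600 = 4.05 mm/hr.
Over 26 h: total = 4.05 × 26 = 105.3 ≈ 105 mm.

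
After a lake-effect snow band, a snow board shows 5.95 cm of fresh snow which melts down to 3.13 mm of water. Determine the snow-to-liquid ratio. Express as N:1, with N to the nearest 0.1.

Ratio = snow depth / SWE = 59.5 mm / 3.13 mm = 19.0, i.e. 19.0:1.

ratio ≈ 19.0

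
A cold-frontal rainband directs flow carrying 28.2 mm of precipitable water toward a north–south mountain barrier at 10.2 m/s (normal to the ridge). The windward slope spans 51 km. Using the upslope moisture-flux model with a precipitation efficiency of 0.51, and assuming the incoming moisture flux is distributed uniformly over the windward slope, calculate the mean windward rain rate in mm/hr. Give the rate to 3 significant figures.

Incoming column moisture flux per unit ridge length: F = V × PW = 10.2 × 28.2 = 287.64 mm·m/s.
Spread over the 51 km slope with efficiency ε = 0.51: R = ε·F/W = 0.51 × 287.64 / 51000 m = 2.876e-03 mm/s.
R = 2.876e-03 × 3600 = 10.4 mm/hr.

R ≈ 10.4 mm/hr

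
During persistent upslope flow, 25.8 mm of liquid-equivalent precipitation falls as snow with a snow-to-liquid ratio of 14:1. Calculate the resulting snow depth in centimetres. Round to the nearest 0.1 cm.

snow depth ≈ 36.1 cm

Snow depth = liquid × ratio = 25.8 mm × 14 = 361.2 mm = 36.1 cm.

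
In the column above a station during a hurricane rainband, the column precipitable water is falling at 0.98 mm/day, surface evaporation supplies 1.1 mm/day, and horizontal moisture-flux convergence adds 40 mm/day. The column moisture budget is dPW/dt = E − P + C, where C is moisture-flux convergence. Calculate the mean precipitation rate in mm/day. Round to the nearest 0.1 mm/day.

P ≈ 42.1 mm/day

dPW/dt = -0.98 mm/day.
P = E + C − dPW/dt = 1.1 + (40) − (-0.98) = 42.1 mm/day.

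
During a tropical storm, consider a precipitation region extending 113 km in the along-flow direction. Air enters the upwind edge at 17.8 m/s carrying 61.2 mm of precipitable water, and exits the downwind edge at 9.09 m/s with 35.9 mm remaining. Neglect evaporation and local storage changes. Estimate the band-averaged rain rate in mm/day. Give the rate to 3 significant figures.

R ≈ 583 mm/day

Column moisture flux per unit crosswind length is F = V × PW.
Inflow: F_in = 17.8 × 61.2 = 1089.36 mm·m/s
Outflow: F_out = 9.09 × 35.9 = 326.331 mm·m/s
Steady-state rate R = (F_in − F_out)/L = (1089.36 − 326.331) / 113000 m = 6.752e-03 mm/s.
R = 6.752e-03 × 3600 × 24 = 583 mm/day.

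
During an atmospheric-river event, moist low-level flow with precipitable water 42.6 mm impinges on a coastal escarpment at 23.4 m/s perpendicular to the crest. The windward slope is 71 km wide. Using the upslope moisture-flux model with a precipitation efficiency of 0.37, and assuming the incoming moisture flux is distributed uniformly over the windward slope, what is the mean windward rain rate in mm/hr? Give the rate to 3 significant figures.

R ≈ 18.7 mm/hr

Incoming column moisture flux per unit ridge length: F = V × PW = 23.4 × 42.6 = 996.84 mm·m/s.
Spread over the 71 km slope with efficiency ε = 0.37: R = ε·F/W = 0.37 × 996.84 / 71000 m = 5.195e-03 mm/s.
R = 5.195e-03 × 3600 = 18.7 mm/hr.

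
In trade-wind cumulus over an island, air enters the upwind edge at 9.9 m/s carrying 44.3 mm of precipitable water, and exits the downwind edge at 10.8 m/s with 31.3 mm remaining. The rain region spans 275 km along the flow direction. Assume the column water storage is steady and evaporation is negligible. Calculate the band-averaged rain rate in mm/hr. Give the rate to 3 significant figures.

R ≈ 1.32 mm/hr

Column moisture flux per unit crosswind length is F = V × PW.
Inflow: F_in = 9.9 × 44.3 = 438.57 mm·m/s
Outflow: F_out = 10.8 × 31.3 = 338.04 mm·m/s
Steady-state rate R = (F_in − F_out)/L = (438.57 − 338.04) / 275000 m = 3.656e-04 mm/s.
R = 3.656e-04 × 3600 = 1.32 mm/hr.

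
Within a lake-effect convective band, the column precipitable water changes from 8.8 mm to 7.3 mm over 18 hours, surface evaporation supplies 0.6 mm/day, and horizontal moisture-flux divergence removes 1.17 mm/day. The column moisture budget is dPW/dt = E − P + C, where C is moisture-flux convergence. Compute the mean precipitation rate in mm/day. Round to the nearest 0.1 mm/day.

dPW/dt = (7.3 − 8.8) mm / (18/24 day) = -2.000 mm/day.
P = E + C − dPW/dt = 0.6 + (-1.17) − (-2.000) = 1.4 mm/day.

P ≈ 1.4 mm/day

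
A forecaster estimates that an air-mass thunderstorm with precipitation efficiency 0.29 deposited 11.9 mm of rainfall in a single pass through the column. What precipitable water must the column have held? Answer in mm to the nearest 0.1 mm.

PW = rainfall / ε = 11.9 / 0.29 = 41.0 mm.

PW ≈ 41.0 mm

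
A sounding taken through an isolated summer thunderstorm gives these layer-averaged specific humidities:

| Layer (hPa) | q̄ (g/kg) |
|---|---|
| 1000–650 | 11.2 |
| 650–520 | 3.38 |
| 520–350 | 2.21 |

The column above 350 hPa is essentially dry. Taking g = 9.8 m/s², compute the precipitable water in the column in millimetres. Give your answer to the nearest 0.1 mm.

Precipitable water is the column-integrated vapour mass per unit area: PW = (1/g) Σ q̄ Δp, with q in kg/kg and Δp in Pa (1 kg/m² of water = 1 mm).
Layer 1000–650 hPa: Δp = 350 hPa = 35000 Pa, q̄ = 0.0112 kg/kg → 0.0112 × 35000 / 9.8 = 40.00 mm
Layer 650–520 hPa: Δp = 130 hPa = 13000 Pa, q̄ = 0.00338 kg/kg → 0.00338 × 13000 / 9.8 = 4.48 mm
Layer 520–350 hPa: Δp = 170 hPa = 17000 Pa, q̄ = 0.00221 kg/kg → 0.00221 × 17000 / 9.8 = 3.83 mm
PW = 40.00 + 4.48 + 3.83 = 48.31 ≈ 48.3 mm.

PW ≈ 48.3 mm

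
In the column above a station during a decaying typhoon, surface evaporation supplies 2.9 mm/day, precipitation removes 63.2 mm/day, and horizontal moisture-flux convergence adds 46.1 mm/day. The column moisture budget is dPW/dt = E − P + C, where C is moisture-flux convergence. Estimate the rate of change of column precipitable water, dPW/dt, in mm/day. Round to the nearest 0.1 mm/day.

dPW/dt = E − P + C = 2.9 − 63.2 + (46.1) = -14.2 mm/day.

dPW/dt ≈ -14.2 mm/day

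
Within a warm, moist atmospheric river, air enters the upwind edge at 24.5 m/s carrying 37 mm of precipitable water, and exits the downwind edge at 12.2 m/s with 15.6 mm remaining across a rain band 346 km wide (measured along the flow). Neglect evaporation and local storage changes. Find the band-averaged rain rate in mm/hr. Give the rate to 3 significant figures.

Column moisture flux per unit crosswind length is F = V × PW.
Inflow: F_in = 24.5 × 37 = 906.5 mm·m/s
Outflow: F_out = 12.2 × 15.6 = 190.32 mm·m/s
Steady-state rate R = (F_in − F_out)/L = (906.5 − 190.32) / 346000 m = 2.070e-03 mm/s.
R = 2.070e-03 × 3600 = 7.45 mm/hr.

R ≈ 7.45 mm/hr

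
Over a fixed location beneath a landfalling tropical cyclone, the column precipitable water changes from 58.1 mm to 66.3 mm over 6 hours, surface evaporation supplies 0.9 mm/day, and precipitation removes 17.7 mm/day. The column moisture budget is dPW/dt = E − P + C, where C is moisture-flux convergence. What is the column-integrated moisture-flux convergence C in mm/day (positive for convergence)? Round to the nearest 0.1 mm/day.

C ≈ 49.6 mm/day

dPW/dt = (66.3 − 58.1) mm / (6/24 day) = +32.800 mm/day.
C = dPW/dt − E + P = (+32.800) − 0.9 + 17.7 = 49.6 mm/day.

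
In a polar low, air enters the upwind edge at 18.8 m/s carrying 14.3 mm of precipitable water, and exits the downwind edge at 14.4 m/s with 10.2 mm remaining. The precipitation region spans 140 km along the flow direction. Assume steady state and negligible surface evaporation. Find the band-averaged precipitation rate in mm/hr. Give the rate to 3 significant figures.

Column moisture flux per unit crosswind length is F = V × PW.
Inflow: F_in = 18.8 × 14.3 = 268.84 mm·m/s
Outflow: F_out = 14.4 × 10.2 = 146.88 mm·m/s
Steady-state rate R = (F_in − F_out)/L = (268.84 − 146.88) / 140000 m = 8.711e-04 mm/s.
R = 8.711e-04 × 3600 = 3.14 mm/hr.

R ≈ 3.14 mm/hr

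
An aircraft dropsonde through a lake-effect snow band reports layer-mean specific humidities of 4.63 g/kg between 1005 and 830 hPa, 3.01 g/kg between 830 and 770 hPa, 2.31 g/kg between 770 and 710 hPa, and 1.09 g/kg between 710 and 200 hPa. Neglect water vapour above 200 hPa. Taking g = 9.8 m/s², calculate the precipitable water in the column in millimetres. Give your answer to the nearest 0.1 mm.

PW ≈ 17.2 mm

Precipitable water is the column-integrated vapour mass per unit area: PW = (1/g) Σ q̄ Δp, with q in kg/kg and Δp in Pa (1 kg/m² of water = 1 mm).
Layer 1005–830 hPa: Δp = 175 hPa = 17500 Pa, q̄ = 0.00463 kg/kg → 0.00463 × 17500 / 9.8 = 8.27 mm
Layer 830–770 hPa: Δp = 60 hPa = 6000 Pa, q̄ = 0.00301 kg/kg → 0.00301 × 6000 / 9.8 = 1.84 mm
Layer 770–710 hPa: Δp = 60 hPa = 6000 Pa, q̄ = 0.00231 kg/kg → 0.00231 × 6000 / 9.8 = 1.41 mm
Layer 710–200 hPa: Δp = 510 hPa = 51000 Pa, q̄ = 0.00109 kg/kg → 0.00109 × 51000 / 9.8 = 5.67 mm
PW = 8.27 + 1.84 + 1.41 + 5.67 = 17.19 ≈ 17.2 mm.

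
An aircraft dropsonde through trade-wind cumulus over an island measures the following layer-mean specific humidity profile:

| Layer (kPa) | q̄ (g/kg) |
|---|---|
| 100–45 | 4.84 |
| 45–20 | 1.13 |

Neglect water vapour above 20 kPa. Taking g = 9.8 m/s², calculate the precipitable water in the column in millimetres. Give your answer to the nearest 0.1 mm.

Precipitable water is the column-integrated vapour mass per unit area: PW = (1/g) Σ q̄ Δp, with q in kg/kg and Δp in Pa (1 kg/m² of water = 1 mm).
Layer 100–45 kPa: Δp = 550 hPa = 55000 Pa, q̄ = 0.00484 kg/kg → 0.00484 × 55000 / 9.8 = 27.16 mm
Layer 45–20 kPa: Δp = 250 hPa = 25000 Pa, q̄ = 0.00113 kg/kg → 0.00113 × 25000 / 9.8 = 2.88 mm
PW = 27.16 + 2.88 = 30.04 ≈ 30.0 mm.

PW ≈ 30.0 mm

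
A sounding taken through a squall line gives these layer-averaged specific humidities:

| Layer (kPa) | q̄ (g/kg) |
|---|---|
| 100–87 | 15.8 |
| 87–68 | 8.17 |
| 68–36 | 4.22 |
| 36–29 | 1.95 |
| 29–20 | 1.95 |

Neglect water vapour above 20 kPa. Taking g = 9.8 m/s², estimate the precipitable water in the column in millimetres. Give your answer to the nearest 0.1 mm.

PW ≈ 53.8 mm

Precipitable water is the column-integrated vapour mass per unit area: PW = (1/g) Σ q̄ Δp, with q in kg/kg and Δp in Pa (1 kg/m² of water = 1 mm).
Layer 100–87 kPa: Δp = 130 hPa = 13000 Pa, q̄ = 0.0158 kg/kg → 0.0158 × 13000 / 9.8 = 20.96 mm
Layer 87–68 kPa: Δp = 190 hPa = 19000 Pa, q̄ = 0.00817 kg/kg → 0.00817 × 19000 / 9.8 = 15.84 mm
Layer 68–36 kPa: Δp = 320 hPa = 32000 Pa, q̄ = 0.00422 kg/kg → 0.00422 × 32000 / 9.8 = 13.78 mm
Layer 36–29 kPa: Δp = 70 hPa = 7000 Pa, q̄ = 0.00195 kg/kg → 0.00195 × 7000 / 9.8 = 1.39 mm
Layer 29–20 kPa: Δp = 90 hPa = 9000 Pa, q̄ = 0.00195 kg/kg → 0.00195 × 9000 / 9.8 = 1.79 mm
PW = 20.96 + 15.84 + 13.78 + 1.39 + 1.79 = 53.76 ≈ 53.8 mm.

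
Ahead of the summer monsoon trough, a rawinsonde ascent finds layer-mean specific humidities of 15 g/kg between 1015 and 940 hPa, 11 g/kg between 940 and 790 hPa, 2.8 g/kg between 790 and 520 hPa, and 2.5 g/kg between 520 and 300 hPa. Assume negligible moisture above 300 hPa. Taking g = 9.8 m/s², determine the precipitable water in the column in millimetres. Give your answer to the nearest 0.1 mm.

PW ≈ 41.6 mm

Precipitable water is the column-integrated vapour mass per unit area: PW = (1/g) Σ q̄ Δp, with q in kg/kg and Δp in Pa (1 kg/m² of water = 1 mm).
Layer 1015–940 hPa: Δp = 75 hPa = 7500 Pa, q̄ = 0.015 kg/kg → 0.015 × 7500 / 9.8 = 11.48 mm
Layer 940–790 hPa: Δp = 150 hPa = 15000 Pa, q̄ = 0.011 kg/kg → 0.011 × 15000 / 9.8 = 16.84 mm
Layer 790–520 hPa: Δp = 270 hPa = 27000 Pa, q̄ = 0.0028 kg/kg → 0.0028 × 27000 / 9.8 = 7.71 mm
Layer 520–300 hPa: Δp = 220 hPa = 22000 Pa, q̄ = 0.0025 kg/kg → 0.0025 × 22000 / 9.8 = 5.61 mm
PW = 11.48 + 16.84 + 7.71 + 5.61 = 41.64 ≈ 41.6 mm.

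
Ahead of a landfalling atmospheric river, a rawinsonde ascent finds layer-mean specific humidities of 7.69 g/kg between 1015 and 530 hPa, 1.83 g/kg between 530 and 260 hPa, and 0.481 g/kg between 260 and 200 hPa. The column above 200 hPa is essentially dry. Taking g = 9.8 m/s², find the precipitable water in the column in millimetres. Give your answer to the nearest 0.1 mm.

PW ≈ 43.4 mm

Precipitable water is the column-integrated vapour mass per unit area: PW = (1/g) Σ q̄ Δp, with q in kg/kg and Δp in Pa (1 kg/m² of water = 1 mm).
Layer 1015–530 hPa: Δp = 485 hPa = 48500 Pa, q̄ = 0.00769 kg/kg → 0.00769 × 48500 / 9.8 = 38.06 mm
Layer 530–260 hPa: Δp = 270 hPa = 27000 Pa, q̄ = 0.00183 kg/kg → 0.00183 × 27000 / 9.8 = 5.04 mm
Layer 260–200 hPa: Δp = 60 hPa = 6000 Pa, q̄ = 0.000481 kg/kg → 0.000481 × 6000 / 9.8 = 0.29 mm
PW = 38.06 + 5.04 + 0.29 = 43.39 ≈ 43.4 mm.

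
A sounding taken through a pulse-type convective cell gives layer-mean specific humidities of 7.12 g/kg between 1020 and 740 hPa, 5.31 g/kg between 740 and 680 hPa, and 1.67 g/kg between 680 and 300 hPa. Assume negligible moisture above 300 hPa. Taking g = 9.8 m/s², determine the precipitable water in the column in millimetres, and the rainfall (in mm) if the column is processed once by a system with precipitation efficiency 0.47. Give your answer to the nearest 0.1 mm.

PW ≈ 30.1 mm; rainfall ≈ 14.1 mm

Precipitable water is the column-integrated vapour mass per unit area: PW = (1/g) Σ q̄ Δp, with q in kg/kg and Δp in Pa (1 kg/m² of water = 1 mm).
Layer 1020–740 hPa: Δp = 280 hPa = 28000 Pa, q̄ = 0.00712 kg/kg → 0.00712 × 28000 / 9.8 = 20.34 mm
Layer 740–680 hPa: Δp = 60 hPa = 6000 Pa, q̄ = 0.00531 kg/kg → 0.00531 × 6000 / 9.8 = 3.25 mm
Layer 680–300 hPa: Δp = 380 hPa = 38000 Pa, q̄ = 0.00167 kg/kg → 0.00167 × 38000 / 9.8 = 6.48 mm
PW = 20.34 + 3.25 + 6.48 = 30.07 ≈ 30.1 mm.
Rainfall = ε × PW = 0.47 × 30.1 = 14.1 mm.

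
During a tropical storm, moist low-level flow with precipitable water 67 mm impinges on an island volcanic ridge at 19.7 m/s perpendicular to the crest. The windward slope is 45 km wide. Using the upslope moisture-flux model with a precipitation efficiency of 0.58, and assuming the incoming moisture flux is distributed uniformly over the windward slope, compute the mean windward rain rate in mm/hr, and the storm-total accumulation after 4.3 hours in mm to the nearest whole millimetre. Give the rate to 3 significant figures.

Incoming column moisture flux per unit ridge length: F = V × PW = 19.7 × 67 = 1319.9 mm·m/s.
Spread over the 45 km slope with efficiency ε = 0.58: R = ε·F/W = 0.58 × 1319.9 / 45000 m = 1.701e-02 mm/s.
R = 1.701e-02 × 3600 = 61.2 mm/hr.
Over 4.3 h: total = 61.2 × 4.3 = 263.16 ≈ 263 mm.

R ≈ 61.2 mm/hr; total ≈ 263 mm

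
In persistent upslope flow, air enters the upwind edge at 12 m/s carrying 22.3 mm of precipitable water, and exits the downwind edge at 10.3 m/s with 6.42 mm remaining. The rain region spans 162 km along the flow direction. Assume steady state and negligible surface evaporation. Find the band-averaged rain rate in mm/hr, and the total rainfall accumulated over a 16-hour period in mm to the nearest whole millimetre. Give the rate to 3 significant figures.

R ≈ 4.48 mm/hr; total ≈ 72 mm

Column moisture flux per unit crosswind length is F = V × PW.
Inflow: F_in = 12 × 22.3 = 267.6 mm·m/s
Outflow: F_out = 10.3 × 6.42 = 66.126 mm·m/s
Steady-state rate R = (F_in − F_out)/L = (267.6 − 66.126) / 162000 m = 1.244e-03 mm/s.
R = 1.244e-03 × 3600 = 4.48 mm/hr.
Over 16 h: total = 4.48 × 16 = 71.68 ≈ 72 mm.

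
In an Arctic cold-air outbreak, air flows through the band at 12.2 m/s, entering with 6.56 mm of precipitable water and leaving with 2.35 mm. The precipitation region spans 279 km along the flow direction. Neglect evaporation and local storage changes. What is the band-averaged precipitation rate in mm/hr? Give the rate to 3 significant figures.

Column moisture flux per unit crosswind length is F = V × PW.
Inflow: F_in = 12.2 × 6.56 = 80.032 mm·m/s
Outflow: F_out = 12.2 × 2.35 = 28.67 mm·m/s
Steady-state rate R = (F_in − F_out)/L = (80.032 − 28.67) / 279000 m = 1.841e-04 mm/s.
R = 1.841e-04 × 3600 = 0.663 mm/hr.

R ≈ 0.663 mm/hr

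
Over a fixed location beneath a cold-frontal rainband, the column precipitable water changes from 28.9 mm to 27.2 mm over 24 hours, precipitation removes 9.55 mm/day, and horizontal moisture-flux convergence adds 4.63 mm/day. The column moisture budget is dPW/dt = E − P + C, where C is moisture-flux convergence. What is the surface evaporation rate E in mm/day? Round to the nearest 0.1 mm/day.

dPW/dt = (27.2 − 28.9) mm / (24/24 day) = -1.700 mm/day.
E = dPW/dt + P − C = (-1.700) + 9.55 − (4.63) = 3.2 mm/day.

E ≈ 3.2 mm/day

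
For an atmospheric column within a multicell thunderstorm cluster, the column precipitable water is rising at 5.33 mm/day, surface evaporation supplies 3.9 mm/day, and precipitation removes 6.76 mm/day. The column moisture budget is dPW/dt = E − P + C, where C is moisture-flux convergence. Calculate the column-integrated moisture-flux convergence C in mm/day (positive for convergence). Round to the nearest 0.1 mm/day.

C ≈ 8.2 mm/day

dPW/dt = +5.33 mm/day.
C = dPW/dt − E + P = (+5.33) − 3.9 + 6.76 = 8.2 mm/day.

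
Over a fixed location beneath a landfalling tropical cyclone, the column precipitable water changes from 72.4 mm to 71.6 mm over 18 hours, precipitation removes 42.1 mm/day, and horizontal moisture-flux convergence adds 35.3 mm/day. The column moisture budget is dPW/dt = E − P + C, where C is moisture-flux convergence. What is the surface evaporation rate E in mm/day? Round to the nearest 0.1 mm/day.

E ≈ 5.7 mm/day

dPW/dt = (71.6 − 72.4) mm / (18/24 day) = -1.067 mm/day.
E = dPW/dt + P − C = (-1.067) + 42.1 − (35.3) = 5.7 mm/day.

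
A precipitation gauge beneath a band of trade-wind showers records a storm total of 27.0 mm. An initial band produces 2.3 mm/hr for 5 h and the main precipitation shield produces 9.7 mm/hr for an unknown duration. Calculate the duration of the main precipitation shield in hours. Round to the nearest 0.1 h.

duration ≈ 1.6 h

Known phases: 2.3 × 5 = 11.5 mm.
Remaining depth = 27.0 − 11.5 = 15.5 mm.
Duration = 15.5 / 9.7 = 1.6 h.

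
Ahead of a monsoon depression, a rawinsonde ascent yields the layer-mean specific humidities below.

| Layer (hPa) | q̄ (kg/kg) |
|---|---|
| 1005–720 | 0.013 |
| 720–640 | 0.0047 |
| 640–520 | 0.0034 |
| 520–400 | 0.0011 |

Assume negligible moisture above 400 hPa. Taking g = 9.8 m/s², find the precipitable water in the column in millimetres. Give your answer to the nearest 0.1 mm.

PW ≈ 47.2 mm

Precipitable water is the column-integrated vapour mass per unit area: PW = (1/g) Σ q̄ Δp, with q in kg/kg and Δp in Pa (1 kg/m² of water = 1 mm).
Layer 1005–720 hPa: Δp = 285 hPa = 28500 Pa, q̄ = 0.013 kg/kg → 0.013 × 28500 / 9.8 = 37.81 mm
Layer 720–640 hPa: Δp = 80 hPa = 8000 Pa, q̄ = 0.0047 kg/kg → 0.0047 × 8000 / 9.8 = 3.84 mm
Layer 640–520 hPa: Δp = 120 hPa = 12000 Pa, q̄ = 0.0034 kg/kg → 0.0034 × 12000 / 9.8 = 4.16 mm
Layer 520–400 hPa: Δp = 120 hPa = 12000 Pa, q̄ = 0.0011 kg/kg → 0.0011 × 12000 / 9.8 = 1.35 mm
PW = 37.81 + 3.84 + 4.16 + 1.35 = 47.16 ≈ 47.2 mm.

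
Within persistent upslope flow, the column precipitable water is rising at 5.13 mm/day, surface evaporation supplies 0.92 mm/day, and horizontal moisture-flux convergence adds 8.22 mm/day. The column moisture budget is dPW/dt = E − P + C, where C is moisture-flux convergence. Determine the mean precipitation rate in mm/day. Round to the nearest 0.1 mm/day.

P ≈ 4.0 mm/day

dPW/dt = +5.13 mm/day.
P = E + C − dPW/dt = 0.92 + (8.22) − (+5.13) = 4.0 mm/day.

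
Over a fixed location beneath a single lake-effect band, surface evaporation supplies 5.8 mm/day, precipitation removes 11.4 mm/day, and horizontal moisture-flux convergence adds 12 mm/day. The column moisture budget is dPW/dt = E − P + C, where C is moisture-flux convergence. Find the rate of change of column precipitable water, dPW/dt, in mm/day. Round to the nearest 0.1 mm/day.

dPW/dt ≈ 6.4 mm/day

dPW/dt = E − P + C = 5.8 − 11.4 + (12) = 6.4 mm/day.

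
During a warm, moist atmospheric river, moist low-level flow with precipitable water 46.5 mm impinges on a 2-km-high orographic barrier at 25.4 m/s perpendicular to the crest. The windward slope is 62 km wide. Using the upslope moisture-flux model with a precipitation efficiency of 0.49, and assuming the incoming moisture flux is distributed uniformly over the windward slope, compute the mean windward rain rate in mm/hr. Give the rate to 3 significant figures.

R ≈ 33.6 mm/hr

Incoming column moisture flux per unit ridge length: F = V × PW = 25.4 × 46.5 = 1181.1 mm·m/s.
Spread over the 62 km slope with efficiency ε = 0.49: R = ε·F/W = 0.49 × 1181.1 / 62000 m = 9.335e-03 mm/s.
R = 9.335e-03 × 3600 = 33.6 mm/hr.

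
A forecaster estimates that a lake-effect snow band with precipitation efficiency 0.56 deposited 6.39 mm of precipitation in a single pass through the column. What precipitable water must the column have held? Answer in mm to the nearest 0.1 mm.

PW ≈ 11.4 mm

PW = precipitation / ε = 6.39 / 0.56 = 11.4 mm.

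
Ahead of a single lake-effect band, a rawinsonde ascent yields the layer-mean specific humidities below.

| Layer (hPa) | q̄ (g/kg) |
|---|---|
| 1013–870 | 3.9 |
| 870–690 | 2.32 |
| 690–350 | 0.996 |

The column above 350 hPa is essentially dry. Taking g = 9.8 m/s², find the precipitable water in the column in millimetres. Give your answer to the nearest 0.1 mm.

Precipitable water is the column-integrated vapour mass per unit area: PW = (1/g) Σ q̄ Δp, with q in kg/kg and Δp in Pa (1 kg/m² of water = 1 mm).
Layer 1013–870 hPa: Δp = 143 hPa = 14300 Pa, q̄ = 0.0039 kg/kg → 0.0039 × 14300 / 9.8 = 5.69 mm
Layer 870–690 hPa: Δp = 180 hPa = 18000 Pa, q̄ = 0.00232 kg/kg → 0.00232 × 18000 / 9.8 = 4.26 mm
Layer 690–350 hPa: Δp = 340 hPa = 34000 Pa, q̄ = 0.000996 kg/kg → 0.000996 × 34000 / 9.8 = 3.46 mm
PW = 5.69 + 4.26 + 3.46 = 13.41 ≈ 13.4 mm.

PW ≈ 13.4 mm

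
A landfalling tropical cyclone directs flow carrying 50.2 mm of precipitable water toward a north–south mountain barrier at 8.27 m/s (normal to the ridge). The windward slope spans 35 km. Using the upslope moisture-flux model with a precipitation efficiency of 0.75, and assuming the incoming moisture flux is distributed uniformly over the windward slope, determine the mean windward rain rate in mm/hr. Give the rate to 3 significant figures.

R ≈ 32.0 mm/hr

Incoming column moisture flux per unit ridge length: F = V × PW = 8.27 × 50.2 = 415.154 mm·m/s.
Spread over the 35 km slope with efficiency ε = 0.75: R = ε·F/W = 0.75 × 415.154 / 35000 m = 8.896e-03 mm/s.
R = 8.896e-03 × 3600 = 32.0 mm/hr.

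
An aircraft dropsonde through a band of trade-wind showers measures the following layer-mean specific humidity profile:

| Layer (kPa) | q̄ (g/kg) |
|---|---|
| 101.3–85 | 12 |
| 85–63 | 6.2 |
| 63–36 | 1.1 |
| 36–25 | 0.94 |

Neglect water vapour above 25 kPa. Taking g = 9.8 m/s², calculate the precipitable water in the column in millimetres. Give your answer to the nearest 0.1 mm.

Precipitable water is the column-integrated vapour mass per unit area: PW = (1/g) Σ q̄ Δp, with q in kg/kg and Δp in Pa (1 kg/m² of water = 1 mm).
Layer 101.3–85 kPa: Δp = 163 hPa = 16300 Pa, q̄ = 0.012 kg/kg → 0.012 × 16300 / 9.8 = 19.96 mm
Layer 85–63 kPa: Δp = 220 hPa = 22000 Pa, q̄ = 0.0062 kg/kg → 0.0062 × 22000 / 9.8 = 13.92 mm
Layer 63–36 kPa: Δp = 270 hPa = 27000 Pa, q̄ = 0.0011 kg/kg → 0.0011 × 27000 / 9.8 = 3.03 mm
Layer 36–25 kPa: Δp = 110 hPa = 11000 Pa, q̄ = 0.00094 kg/kg → 0.00094 × 11000 / 9.8 = 1.06 mm
PW = 19.96 + 13.92 + 3.03 + 1.06 = 37.97 ≈ 38.0 mm.

PW ≈ 38.0 mm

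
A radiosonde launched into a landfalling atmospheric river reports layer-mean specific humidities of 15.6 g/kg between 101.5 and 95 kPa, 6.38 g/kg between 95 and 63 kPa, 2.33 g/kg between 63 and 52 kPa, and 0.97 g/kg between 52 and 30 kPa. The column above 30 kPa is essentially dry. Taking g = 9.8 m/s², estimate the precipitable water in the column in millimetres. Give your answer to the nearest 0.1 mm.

PW ≈ 36.0 mm

Precipitable water is the column-integrated vapour mass per unit area: PW = (1/g) Σ q̄ Δp, with q in kg/kg and Δp in Pa (1 kg/m² of water = 1 mm).
Layer 101.5–95 kPa: Δp = 65 hPa = 6500 Pa, q̄ = 0.0156 kg/kg → 0.0156 × 6500 / 9.8 = 10.35 mm
Layer 95–63 kPa: Δp = 320 hPa = 32000 Pa, q̄ = 0.00638 kg/kg → 0.00638 × 32000 / 9.8 = 20.83 mm
Layer 63–52 kPa: Δp = 110 hPa = 11000 Pa, q̄ = 0.00233 kg/kg → 0.00233 × 11000 / 9.8 = 2.62 mm
Layer 52–30 kPa: Δp = 220 hPa = 22000 Pa, q̄ = 0.00097 kg/kg → 0.00097 × 22000 / 9.8 = 2.18 mm
PW = 10.35 + 20.83 + 2.62 + 2.18 = 35.98 ≈ 36.0 mm.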